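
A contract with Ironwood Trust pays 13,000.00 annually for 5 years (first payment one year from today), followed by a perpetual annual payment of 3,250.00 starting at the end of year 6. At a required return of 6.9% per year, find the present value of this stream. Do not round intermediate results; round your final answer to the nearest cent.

87185.64

PV of 5-year annuity: 13,000.00 × [1 − (1+0.069)^−5] / 0.069 = 53445.59015
Perpetuity value at year 5: 3,250.00 / 0.069 = 47101.44928
PV of perpetuity: 47101.44928 / (1+0.069)^5 = 33740.05174
Total PV = 53445.59015 + 33740.05174 = 87185.64189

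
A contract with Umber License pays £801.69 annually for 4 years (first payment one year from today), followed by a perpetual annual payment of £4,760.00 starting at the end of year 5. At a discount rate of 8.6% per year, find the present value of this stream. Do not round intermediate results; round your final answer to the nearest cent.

PV of 4-year annuity: £801.69 × [1 − (1+0.086)^−4] / 0.086 = 2620.21917
Perpetuity value at year 4: £4,760.00 / 0.086 = 55348.83721
PV of perpetuity: 55348.83721 / (1+0.086)^4 = 39791.39826
Total PV = 2620.21917 + 39791.39826 = 42411.61743

£42411.62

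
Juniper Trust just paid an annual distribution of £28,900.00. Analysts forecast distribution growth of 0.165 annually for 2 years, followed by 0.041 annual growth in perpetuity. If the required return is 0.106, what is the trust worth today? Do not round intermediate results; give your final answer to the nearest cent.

D_1 = 33668.50000
D_2 = 39223.80250
Terminal value at year 2: TV = D_2×(1+g_2)/(r−g_2) = 40831.97840/0.065 = 628184.28312
P_0 = D_1/(1+r)^1 + D_2/(1+r)^2 + TV/(1+r)^2
    = 30441.68174 + 32065.60508 + 513542.99834 = 576050.28516

£576050.29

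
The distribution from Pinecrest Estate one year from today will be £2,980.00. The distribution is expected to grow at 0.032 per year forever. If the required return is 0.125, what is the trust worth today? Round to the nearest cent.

Growing perpetuity: P = D₁ / (r − g) = £2,980.0000 / (0.125 − 0.032) = £32,043.01

£32043.01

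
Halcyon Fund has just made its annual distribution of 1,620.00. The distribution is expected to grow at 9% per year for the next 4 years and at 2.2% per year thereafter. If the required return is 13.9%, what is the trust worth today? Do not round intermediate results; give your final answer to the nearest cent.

D_1 = 1765.80000
D_2 = 1924.72200
D_3 = 2097.94698
D_4 = 2286.76221
Terminal value at year 4: TV = D_4×(1+g_2)/(r−g_2) = 2337.07098/0.117 = 19974.96561
P_0 = D_1/(1+r)^1 + D_2/(1+r)^2 + D_3/(1+r)^3 + D_4/(1+r)^4 + TV/(1+r)^4
    = 1550.30729 + 1483.61277 + 1419.78746 + 1358.70793 + 11868.37183 = 17680.78727

17680.79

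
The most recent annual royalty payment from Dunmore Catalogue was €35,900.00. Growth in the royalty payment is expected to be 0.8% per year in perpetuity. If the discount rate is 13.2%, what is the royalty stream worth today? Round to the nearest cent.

D₁ = D₀ × (1 + g) = €35,900.00 × 1.008 = €36,187.2000
Growing perpetuity: P = D₁ / (r − g) = €36,187.2000 / (0.132 − 0.008) = €291,832.26

€291832.26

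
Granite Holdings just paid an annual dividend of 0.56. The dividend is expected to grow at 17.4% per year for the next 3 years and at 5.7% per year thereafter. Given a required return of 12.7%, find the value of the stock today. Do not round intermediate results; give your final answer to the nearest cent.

D_1 = 0.65744
D_2 = 0.77183
D_3 = 0.90613
Terminal value at year 3: TV = D_3×(1+g_2)/(r−g_2) = 0.95778/0.07 = 13.68262
P_0 = D_1/(1+r)^1 + D_2/(1+r)^2 + D_3/(1+r)^3 + TV/(1+r)^3
    = 0.58335 + 0.60768 + 0.63302 + 9.55867 = 11.38273

11.38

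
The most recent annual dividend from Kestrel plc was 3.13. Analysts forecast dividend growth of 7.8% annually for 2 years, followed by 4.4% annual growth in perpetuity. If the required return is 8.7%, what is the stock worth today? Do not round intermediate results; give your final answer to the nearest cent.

80.92

D_1 = 3.37414
D_2 = 3.63732
Terminal value at year 2: TV = D_2×(1+g_2)/(r−g_2) = 3.79737/0.043 = 88.31082
P_0 = D_1/(1+r)^1 + D_2/(1+r)^2 + TV/(1+r)^2
    = 3.10408 + 3.07838 + 74.74030 = 80.92276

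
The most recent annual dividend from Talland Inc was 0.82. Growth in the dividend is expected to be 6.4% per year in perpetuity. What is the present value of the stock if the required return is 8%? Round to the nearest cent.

54.53

D₁ = D₀ × (1 + g) = 0.82 × 1.064 = 0.8725
Growing perpetuity: P = D₁ / (r − g) = 0.8725 / (0.08 − 0.064) = 54.53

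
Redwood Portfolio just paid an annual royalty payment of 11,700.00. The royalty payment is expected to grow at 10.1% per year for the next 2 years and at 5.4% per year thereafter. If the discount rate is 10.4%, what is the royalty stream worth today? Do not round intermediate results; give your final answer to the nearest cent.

D_1 = 12881.70000
D_2 = 14182.75170
Terminal value at year 2: TV = D_2×(1+g_2)/(r−g_2) = 14948.62029/0.05 = 298972.40584
P_0 = D_1/(1+r)^1 + D_2/(1+r)^2 + TV/(1+r)^2
    = 11668.20652 + 11636.49944 + 245297.40817 = 268602.11413

268602.11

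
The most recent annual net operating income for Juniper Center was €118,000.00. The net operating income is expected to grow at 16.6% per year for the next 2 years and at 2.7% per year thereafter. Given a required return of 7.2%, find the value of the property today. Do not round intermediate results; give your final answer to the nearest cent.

€3453960.78

D_1 = 137588.00000
D_2 = 160427.60800
Terminal value at year 2: TV = D_2×(1+g_2)/(r−g_2) = 164759.15342/0.045 = 3661314.52036
P_0 = D_1/(1+r)^1 + D_2/(1+r)^2 + TV/(1+r)^2
    = 128347.01493 + 139601.32407 + 3186012.44044 = 3453960.77944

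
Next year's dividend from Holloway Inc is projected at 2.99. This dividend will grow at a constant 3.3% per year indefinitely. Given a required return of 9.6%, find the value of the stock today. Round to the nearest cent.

Growing perpetuity: P = D₁ / (r − g) = 2.9900 / (0.096 − 0.033) = 47.46

47.46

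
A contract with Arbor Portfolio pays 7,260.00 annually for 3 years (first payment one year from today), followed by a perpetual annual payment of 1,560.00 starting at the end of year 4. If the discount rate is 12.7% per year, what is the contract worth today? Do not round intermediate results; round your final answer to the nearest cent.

PV of 3-year annuity: 7,260.00 × [1 − (1+0.127)^−3] / 0.127 = 17229.66809
Perpetuity value at year 3: 1,560.00 / 0.127 = 12283.46457
PV of perpetuity: 12283.46457 / (1+0.127)^3 = 8581.22184
Total PV = 17229.66809 + 8581.22184 = 25810.88993

25810.89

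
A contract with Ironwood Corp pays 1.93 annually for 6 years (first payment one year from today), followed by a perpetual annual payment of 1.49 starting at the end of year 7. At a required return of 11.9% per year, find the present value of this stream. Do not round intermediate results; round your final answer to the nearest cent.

PV of 6-year annuity: 1.93 × [1 − (1+0.119)^−6] / 0.119 = 7.95754
Perpetuity value at year 6: 1.49 / 0.119 = 12.52101
PV of perpetuity: 12.52101 / (1+0.119)^6 = 6.37762
Total PV = 7.95754 + 6.37762 = 14.33516

14.34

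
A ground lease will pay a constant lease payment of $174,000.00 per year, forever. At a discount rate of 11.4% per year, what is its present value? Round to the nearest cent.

$1526315.79

Level perpetuity: PV = C / r = $174,000.00 / 0.114 = $1,526,315.79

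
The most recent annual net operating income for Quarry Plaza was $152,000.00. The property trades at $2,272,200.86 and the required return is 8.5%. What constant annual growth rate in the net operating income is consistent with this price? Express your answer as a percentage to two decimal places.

1.70%

P = D₀(1+g)/(r−g) ⇒ P(r−g) = D₀(1+g) ⇒ g(P+D₀) = P·r − D₀
g = (P·r − D₀)/(P + D₀) = ($2,272,200.86×0.085 − $152,000.00) / ($2,272,200.86 + $152,000.00) = 0.016969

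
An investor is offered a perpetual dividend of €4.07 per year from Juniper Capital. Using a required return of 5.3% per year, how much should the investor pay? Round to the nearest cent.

€76.79

Level perpetuity: PV = C / r = €4.07 / 0.053 = €76.79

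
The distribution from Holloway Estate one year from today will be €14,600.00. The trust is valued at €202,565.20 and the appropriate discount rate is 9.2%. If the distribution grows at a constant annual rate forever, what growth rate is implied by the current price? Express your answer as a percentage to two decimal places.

1.99%

P = D₁/(r−g) ⇒ g = r − D₁/P = 0.092 − €14,600.00/€202,565.20 = 0.019924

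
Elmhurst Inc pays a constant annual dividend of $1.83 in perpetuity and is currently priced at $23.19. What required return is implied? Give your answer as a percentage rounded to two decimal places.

7.89%

P = C/r ⇒ r = C/P = $1.83/$23.19 = 0.078913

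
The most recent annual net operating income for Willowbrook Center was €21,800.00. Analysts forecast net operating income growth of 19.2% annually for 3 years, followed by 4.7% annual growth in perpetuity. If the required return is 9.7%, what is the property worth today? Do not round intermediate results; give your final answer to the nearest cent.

D_1 = 25985.60000
D_2 = 30974.83520
D_3 = 36922.00356
Terminal value at year 3: TV = D_3×(1+g_2)/(r−g_2) = 38657.33773/0.05 = 773146.75451
P_0 = D_1/(1+r)^1 + D_2/(1+r)^2 + D_3/(1+r)^3 + TV/(1+r)^3
    = 23687.87603 + 25739.24177 + 27968.25542 + 585655.26840 = 663050.64161

€663050.64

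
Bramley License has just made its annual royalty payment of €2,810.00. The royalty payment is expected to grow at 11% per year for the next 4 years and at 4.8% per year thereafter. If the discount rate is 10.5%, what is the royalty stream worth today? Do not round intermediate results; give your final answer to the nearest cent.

D_1 = 3119.10000
D_2 = 3462.20100
D_3 = 3843.04311
D_4 = 4265.77785
Terminal value at year 4: TV = D_4×(1+g_2)/(r−g_2) = 4470.53519/0.057 = 78430.44191
P_0 = D_1/(1+r)^1 + D_2/(1+r)^2 + D_3/(1+r)^3 + D_4/(1+r)^4 + TV/(1+r)^4
    = 2822.71493 + 2835.48740 + 2848.31766 + 2861.20597 + 52606.03262 = 63973.75858

€63973.76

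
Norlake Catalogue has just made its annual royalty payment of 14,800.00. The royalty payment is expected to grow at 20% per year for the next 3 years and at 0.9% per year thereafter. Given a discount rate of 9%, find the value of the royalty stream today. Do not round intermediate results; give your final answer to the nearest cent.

D_1 = 17760.00000
D_2 = 21312.00000
D_3 = 25574.40000
Terminal value at year 3: TV = D_3×(1+g_2)/(r−g_2) = 25804.56960/0.081 = 318574.93333
P_0 = D_1/(1+r)^1 + D_2/(1+r)^2 + D_3/(1+r)^3 + TV/(1+r)^3
    = 16293.57798 + 17937.88402 + 19748.12919 + 245998.30068 = 299977.89187

299977.89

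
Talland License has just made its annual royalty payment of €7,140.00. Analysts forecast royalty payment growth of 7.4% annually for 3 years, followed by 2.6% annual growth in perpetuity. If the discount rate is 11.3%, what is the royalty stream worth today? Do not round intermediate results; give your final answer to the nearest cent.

D_1 = 7668.36000
D_2 = 8235.81864
D_3 = 8845.26922
Terminal value at year 3: TV = D_3×(1+g_2)/(r−g_2) = 9075.24622/0.087 = 104313.17493
P_0 = D_1/(1+r)^1 + D_2/(1+r)^2 + D_3/(1+r)^3 + TV/(1+r)^3
    = 6889.81132 + 6648.38936 + 6415.42693 + 75657.79345 = 95611.42107

€95611.42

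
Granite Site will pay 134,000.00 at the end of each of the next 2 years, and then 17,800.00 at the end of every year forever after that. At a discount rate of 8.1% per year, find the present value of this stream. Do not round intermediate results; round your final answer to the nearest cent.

PV of 2-year annuity: 134,000.00 × [1 − (1+0.081)^−2] / 0.081 = 238630.24694
Perpetuity value at year 2: 17,800.00 / 0.081 = 219753.08642
PV of perpetuity: 219753.08642 / (1+0.081)^2 = 188054.44168
Total PV = 238630.24694 + 188054.44168 = 426684.68862

426684.69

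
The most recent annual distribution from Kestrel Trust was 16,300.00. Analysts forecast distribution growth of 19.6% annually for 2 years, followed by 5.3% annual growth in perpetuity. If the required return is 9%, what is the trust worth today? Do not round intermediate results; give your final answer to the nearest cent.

596010.13

D_1 = 19494.80000
D_2 = 23315.78080
Terminal value at year 2: TV = D_2×(1+g_2)/(r−g_2) = 24551.51718/0.037 = 663554.51844
P_0 = D_1/(1+r)^1 + D_2/(1+r)^2 + TV/(1+r)^2
    = 17885.13761 + 19624.42623 + 558500.56262 = 596010.12646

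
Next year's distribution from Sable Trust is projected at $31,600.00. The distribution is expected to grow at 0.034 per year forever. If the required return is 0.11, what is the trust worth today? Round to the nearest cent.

Growing perpetuity: P = D₁ / (r − g) = $31,600.0000 / (0.11 − 0.034) = $415,789.47

$415789.47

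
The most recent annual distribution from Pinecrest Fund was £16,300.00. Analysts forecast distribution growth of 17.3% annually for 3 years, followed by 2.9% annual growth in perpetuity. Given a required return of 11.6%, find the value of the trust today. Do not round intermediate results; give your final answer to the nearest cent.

D_1 = 19119.90000
D_2 = 22427.64270
D_3 = 26307.62489
Terminal value at year 3: TV = D_3×(1+g_2)/(r−g_2) = 27070.54601/0.087 = 311155.70125
P_0 = D_1/(1+r)^1 + D_2/(1+r)^2 + D_3/(1+r)^3 + TV/(1+r)^3
    = 17132.52688 + 18007.57530 + 18927.31705 + 223864.47404 = 277931.89326

£277931.89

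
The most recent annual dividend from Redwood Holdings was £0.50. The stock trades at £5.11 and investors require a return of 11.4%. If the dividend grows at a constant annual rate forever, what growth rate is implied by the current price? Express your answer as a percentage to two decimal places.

1.47%

P = D₀(1+g)/(r−g) ⇒ P(r−g) = D₀(1+g) ⇒ g(P+D₀) = P·r − D₀
g = (P·r − D₀)/(P + D₀) = (£5.11×0.114 − £0.50) / (£5.11 + £0.50) = 0.014713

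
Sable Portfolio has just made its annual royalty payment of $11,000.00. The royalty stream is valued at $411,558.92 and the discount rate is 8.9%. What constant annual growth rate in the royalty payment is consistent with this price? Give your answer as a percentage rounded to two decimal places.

6.07%

P = D₀(1+g)/(r−g) ⇒ P(r−g) = D₀(1+g) ⇒ g(P+D₀) = P·r − D₀
g = (P·r − D₀)/(P + D₀) = ($411,558.92×0.089 − $11,000.00) / ($411,558.92 + $11,000.00) = 0.060651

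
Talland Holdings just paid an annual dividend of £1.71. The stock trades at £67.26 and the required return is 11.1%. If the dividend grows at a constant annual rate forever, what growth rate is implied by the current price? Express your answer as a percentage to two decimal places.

8.35%

P = D₀(1+g)/(r−g) ⇒ P(r−g) = D₀(1+g) ⇒ g(P+D₀) = P·r − D₀
g = (P·r − D₀)/(P + D₀) = (£67.26×0.111 − £1.71) / (£67.26 + £1.71) = 0.083455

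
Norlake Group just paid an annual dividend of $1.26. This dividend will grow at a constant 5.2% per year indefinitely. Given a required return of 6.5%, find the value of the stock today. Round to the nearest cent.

$101.96

D₁ = D₀ × (1 + g) = $1.26 × 1.052 = $1.3255
Growing perpetuity: P = D₁ / (r − g) = $1.3255 / (0.065 − 0.052) = $101.96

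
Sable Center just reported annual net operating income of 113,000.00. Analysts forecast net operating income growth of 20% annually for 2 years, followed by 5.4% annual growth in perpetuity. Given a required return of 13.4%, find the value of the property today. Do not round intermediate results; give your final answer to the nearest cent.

1913227.51

D_1 = 135600.00000
D_2 = 162720.00000
Terminal value at year 2: TV = D_2×(1+g_2)/(r−g_2) = 171506.88000/0.08 = 2143836.00000
P_0 = D_1/(1+r)^1 + D_2/(1+r)^2 + TV/(1+r)^2
    = 119576.71958 + 126536.21119 + 1667114.58246 = 1913227.51323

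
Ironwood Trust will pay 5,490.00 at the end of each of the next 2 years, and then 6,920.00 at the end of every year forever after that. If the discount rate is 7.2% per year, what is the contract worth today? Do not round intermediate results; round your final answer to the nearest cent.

PV of 2-year annuity: 5,490.00 × [1 − (1+0.072)^−2] / 0.072 = 9898.57151
Perpetuity value at year 2: 6,920.00 / 0.072 = 96111.11111
PV of perpetuity: 96111.11111 / (1+0.072)^2 = 83634.22316
Total PV = 9898.57151 + 83634.22316 = 93532.79467

93532.79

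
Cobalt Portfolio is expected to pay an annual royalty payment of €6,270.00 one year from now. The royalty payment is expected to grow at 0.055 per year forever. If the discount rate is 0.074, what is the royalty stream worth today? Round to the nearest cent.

€330000.00

Growing perpetuity: P = D₁ / (r − g) = €6,270.0000 / (0.074 − 0.055) = €330,000.00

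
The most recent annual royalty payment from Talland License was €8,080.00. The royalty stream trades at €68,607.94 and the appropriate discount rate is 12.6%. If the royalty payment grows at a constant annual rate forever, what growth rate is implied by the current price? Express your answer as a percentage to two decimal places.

P = D₀(1+g)/(r−g) ⇒ P(r−g) = D₀(1+g) ⇒ g(P+D₀) = P·r − D₀
g = (P·r − D₀)/(P + D₀) = (€68,607.94×0.126 − €8,080.00) / (€68,607.94 + €8,080.00) = 0.007362

0.74%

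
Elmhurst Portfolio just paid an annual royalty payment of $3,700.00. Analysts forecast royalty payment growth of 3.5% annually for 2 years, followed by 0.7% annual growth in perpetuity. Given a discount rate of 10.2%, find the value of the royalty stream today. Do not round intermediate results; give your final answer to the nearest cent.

D_1 = 3829.50000
D_2 = 3963.53250
Terminal value at year 2: TV = D_2×(1+g_2)/(r−g_2) = 3991.27723/0.095 = 42013.44450
P_0 = D_1/(1+r)^1 + D_2/(1+r)^2 + TV/(1+r)^2
    = 3475.04537 + 3263.76766 + 34595.93718 = 41334.75021

$41334.75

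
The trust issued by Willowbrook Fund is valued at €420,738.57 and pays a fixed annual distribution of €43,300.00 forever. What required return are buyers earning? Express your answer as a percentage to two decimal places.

10.29%

P = C/r ⇒ r = C/P = €43,300.00/€420,738.57 = 0.102914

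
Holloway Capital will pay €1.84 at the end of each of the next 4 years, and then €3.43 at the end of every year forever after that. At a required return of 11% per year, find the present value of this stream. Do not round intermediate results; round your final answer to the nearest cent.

€26.25

PV of 4-year annuity: €1.84 × [1 − (1+0.11)^−4] / 0.11 = 5.70850
Perpetuity value at year 4: €3.43 / 0.11 = 31.18182
PV of perpetuity: 31.18182 / (1+0.11)^4 = 20.54043
Total PV = 5.70850 + 20.54043 = 26.24893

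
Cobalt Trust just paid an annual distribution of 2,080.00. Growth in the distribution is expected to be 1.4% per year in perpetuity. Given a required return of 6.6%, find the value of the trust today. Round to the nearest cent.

D₁ = D₀ × (1 + g) = 2,080.00 × 1.014 = 2,109.1200
Growing perpetuity: P = D₁ / (r − g) = 2,109.1200 / (0.066 − 0.014) = 40,560.00

40560.00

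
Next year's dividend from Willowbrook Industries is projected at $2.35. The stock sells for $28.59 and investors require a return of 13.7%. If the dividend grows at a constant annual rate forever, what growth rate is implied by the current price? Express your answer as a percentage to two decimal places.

5.48%

P = D₁/(r−g) ⇒ g = r − D₁/P = 0.137 − $2.35/$28.59 = 0.054803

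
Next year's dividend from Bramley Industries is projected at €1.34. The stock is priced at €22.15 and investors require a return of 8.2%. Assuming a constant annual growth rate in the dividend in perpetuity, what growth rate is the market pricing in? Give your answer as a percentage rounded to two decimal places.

P = D₁/(r−g) ⇒ g = r − D₁/P = 0.082 − €1.34/€22.15 = 0.021503

2.15%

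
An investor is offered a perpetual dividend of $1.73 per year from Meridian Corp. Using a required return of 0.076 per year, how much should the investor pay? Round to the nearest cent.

Level perpetuity: PV = C / r = $1.73 / 0.076 = $22.76

$22.76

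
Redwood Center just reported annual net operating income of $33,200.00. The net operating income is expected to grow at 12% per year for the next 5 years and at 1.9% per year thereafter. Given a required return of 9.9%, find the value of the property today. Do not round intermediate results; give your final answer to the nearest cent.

D_1 = 37184.00000
D_2 = 41646.08000
D_3 = 46643.60960
D_4 = 52240.84275
D_5 = 58509.74388
Terminal value at year 5: TV = D_5×(1+g_2)/(r−g_2) = 59621.42902/0.08 = 745267.86270
P_0 = D_1/(1+r)^1 + D_2/(1+r)^2 + D_3/(1+r)^3 + D_4/(1+r)^4 + D_5/(1+r)^5 + TV/(1+r)^5
    = 33834.39490 + 34480.91200 + 35139.78293 + 35811.24375 + 36495.53504 + 464861.87753 = 640623.74617

$640623.75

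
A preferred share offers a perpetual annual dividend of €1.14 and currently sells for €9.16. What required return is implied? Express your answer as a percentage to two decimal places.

P = C/r ⇒ r = C/P = €1.14/€9.16 = 0.124454

12.45%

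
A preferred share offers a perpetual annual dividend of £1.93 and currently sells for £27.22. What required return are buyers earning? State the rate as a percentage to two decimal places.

7.09%

P = C/r ⇒ r = C/P = £1.93/£27.22 = 0.070904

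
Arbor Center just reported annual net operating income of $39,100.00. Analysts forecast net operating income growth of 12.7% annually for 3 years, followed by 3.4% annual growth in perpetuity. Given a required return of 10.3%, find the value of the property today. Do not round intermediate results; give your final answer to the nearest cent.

D_1 = 44065.70000
D_2 = 49662.04390
D_3 = 55969.12348
Terminal value at year 3: TV = D_3×(1+g_2)/(r−g_2) = 57872.07367/0.069 = 838725.70541
P_0 = D_1/(1+r)^1 + D_2/(1+r)^2 + D_3/(1+r)^3 + TV/(1+r)^3
    = 39950.77063 + 40820.05303 + 41708.25002 + 625019.28285 = 747498.35652

$747498.36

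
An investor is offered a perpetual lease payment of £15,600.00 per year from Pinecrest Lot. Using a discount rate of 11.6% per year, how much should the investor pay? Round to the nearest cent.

£134482.76

Level perpetuity: PV = C / r = £15,600.00 / 0.116 = £134,482.76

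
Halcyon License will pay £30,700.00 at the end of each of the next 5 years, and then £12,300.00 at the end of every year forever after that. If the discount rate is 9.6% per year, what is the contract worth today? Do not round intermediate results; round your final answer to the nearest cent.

PV of 5-year annuity: £30,700.00 × [1 − (1+0.096)^−5] / 0.096 = 117576.19921
Perpetuity value at year 5: £12,300.00 / 0.096 = 128125.00000
PV of perpetuity: 128125.00000 / (1+0.096)^5 = 81017.92344
Total PV = 117576.19921 + 81017.92344 = 198594.12265

£198594.12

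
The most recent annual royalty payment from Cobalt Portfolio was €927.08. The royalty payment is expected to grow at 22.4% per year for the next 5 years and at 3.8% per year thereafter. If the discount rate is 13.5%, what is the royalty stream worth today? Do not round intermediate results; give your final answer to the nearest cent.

€20316.84

D_1 = 1134.74592
D_2 = 1388.92901
D_3 = 1700.04910
D_4 = 2080.86010
D_5 = 2546.97277
Terminal value at year 5: TV = D_5×(1+g_2)/(r−g_2) = 2643.75773/0.097 = 27255.23434
P_0 = D_1/(1+r)^1 + D_2/(1+r)^2 + D_3/(1+r)^3 + D_4/(1+r)^4 + D_5/(1+r)^5 + TV/(1+r)^5
    = 999.77614 + 1078.17268 + 1162.71662 + 1253.89000 + 1352.21265 + 14470.06936 = 20316.83745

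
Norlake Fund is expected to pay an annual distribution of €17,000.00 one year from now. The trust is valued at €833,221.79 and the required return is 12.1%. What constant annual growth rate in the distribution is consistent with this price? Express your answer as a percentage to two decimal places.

P = D₁/(r−g) ⇒ g = r − D₁/P = 0.121 − €17,000.00/€833,221.79 = 0.100597

10.06%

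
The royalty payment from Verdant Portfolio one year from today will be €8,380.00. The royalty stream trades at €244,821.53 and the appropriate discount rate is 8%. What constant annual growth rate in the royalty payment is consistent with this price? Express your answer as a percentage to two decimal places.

P = D₁/(r−g) ⇒ g = r − D₁/P = 0.08 − €8,380.00/€244,821.53 = 0.045771

4.58%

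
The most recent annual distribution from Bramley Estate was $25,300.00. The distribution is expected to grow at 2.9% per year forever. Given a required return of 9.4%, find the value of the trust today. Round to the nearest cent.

D₁ = D₀ × (1 + g) = $25,300.00 × 1.029 = $26,033.7000
Growing perpetuity: P = D₁ / (r − g) = $26,033.7000 / (0.094 − 0.029) = $400,518.46

$400518.46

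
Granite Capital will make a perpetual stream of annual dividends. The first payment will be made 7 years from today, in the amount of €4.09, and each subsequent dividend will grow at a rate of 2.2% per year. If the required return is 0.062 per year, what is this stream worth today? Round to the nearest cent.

€71.27

Value at end of year 6: C₁ / (r − g) = €4.09 / (0.062 − 0.022) = €102.2500
Discount to today: PV = €102.2500 / (1 + 0.062)^6 = €102.2500 / 1.434654 = €71.27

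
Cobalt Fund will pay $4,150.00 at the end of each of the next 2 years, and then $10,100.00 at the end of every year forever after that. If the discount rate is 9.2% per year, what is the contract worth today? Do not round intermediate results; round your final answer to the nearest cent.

$99344.22

PV of 2-year annuity: $4,150.00 × [1 − (1+0.092)^−2] / 0.092 = 7280.55522
Perpetuity value at year 2: $10,100.00 / 0.092 = 109782.60870
PV of perpetuity: 109782.60870 / (1+0.092)^2 = 92063.66708
Total PV = 7280.55522 + 92063.66708 = 99344.22230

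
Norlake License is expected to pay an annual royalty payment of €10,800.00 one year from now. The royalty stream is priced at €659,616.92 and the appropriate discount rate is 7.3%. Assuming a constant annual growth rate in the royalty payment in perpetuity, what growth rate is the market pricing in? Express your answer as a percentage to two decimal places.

P = D₁/(r−g) ⇒ g = r − D₁/P = 0.073 − €10,800.00/€659,616.92 = 0.056627

5.66%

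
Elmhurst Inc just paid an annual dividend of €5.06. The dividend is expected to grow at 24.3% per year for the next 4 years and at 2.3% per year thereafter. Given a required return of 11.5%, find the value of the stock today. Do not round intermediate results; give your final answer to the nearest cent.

D_1 = 6.28958
D_2 = 7.81795
D_3 = 9.71771
D_4 = 12.07911
Terminal value at year 4: TV = D_4×(1+g_2)/(r−g_2) = 12.35693/0.092 = 134.31448
P_0 = D_1/(1+r)^1 + D_2/(1+r)^2 + D_3/(1+r)^3 + D_4/(1+r)^4 + TV/(1+r)^4
    = 5.64088 + 6.28844 + 7.01034 + 7.81512 + 86.90072 = 113.65550

€113.66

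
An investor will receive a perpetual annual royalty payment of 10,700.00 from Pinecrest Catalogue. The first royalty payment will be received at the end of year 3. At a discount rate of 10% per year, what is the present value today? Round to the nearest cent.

Value at end of year 2: C / r = 10,700.00 / 0.1 = 107,000.0000
Discount to today: PV = 107,000.0000 / (1 + 0.1)^2 = 107,000.0000 / 1.210000 = 88,429.75

88429.75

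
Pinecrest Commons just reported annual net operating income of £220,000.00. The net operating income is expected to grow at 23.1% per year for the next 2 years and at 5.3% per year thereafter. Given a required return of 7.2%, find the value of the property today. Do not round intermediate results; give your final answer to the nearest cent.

£16620434.01

D_1 = 270820.00000
D_2 = 333379.42000
Terminal value at year 2: TV = D_2×(1+g_2)/(r−g_2) = 351048.52926/0.019 = 18476238.38211
P_0 = D_1/(1+r)^1 + D_2/(1+r)^2 + TV/(1+r)^2
    = 252630.59701 + 290100.99340 + 16077702.42372 = 16620434.01414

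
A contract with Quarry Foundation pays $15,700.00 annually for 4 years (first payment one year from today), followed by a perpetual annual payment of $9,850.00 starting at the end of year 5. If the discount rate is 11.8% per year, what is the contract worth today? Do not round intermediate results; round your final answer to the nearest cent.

$101318.18

PV of 4-year annuity: $15,700.00 × [1 − (1+0.118)^−4] / 0.118 = 47887.94959
Perpetuity value at year 4: $9,850.00 / 0.118 = 83474.57627
PV of perpetuity: 83474.57627 / (1+0.118)^4 = 53430.22573
Total PV = 47887.94959 + 53430.22573 = 101318.17532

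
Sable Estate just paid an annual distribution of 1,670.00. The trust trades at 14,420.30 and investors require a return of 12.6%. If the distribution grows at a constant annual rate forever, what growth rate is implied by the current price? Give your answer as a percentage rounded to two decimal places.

0.91%

P = D₀(1+g)/(r−g) ⇒ P(r−g) = D₀(1+g) ⇒ g(P+D₀) = P·r − D₀
g = (P·r − D₀)/(P + D₀) = (14,420.30×0.126 − 1,670.00) / (14,420.30 + 1,670.00) = 0.009133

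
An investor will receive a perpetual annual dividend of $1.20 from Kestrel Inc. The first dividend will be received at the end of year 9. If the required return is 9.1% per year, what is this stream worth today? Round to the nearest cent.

Value at end of year 8: C / r = $1.20 / 0.091 = $13.1868
Discount to today: PV = $13.1868 / (1 + 0.091)^8 = $13.1868 / 2.007234 = $6.57

$6.57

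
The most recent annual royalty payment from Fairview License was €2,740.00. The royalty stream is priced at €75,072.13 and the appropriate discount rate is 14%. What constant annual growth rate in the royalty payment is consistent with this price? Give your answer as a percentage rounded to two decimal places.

P = D₀(1+g)/(r−g) ⇒ P(r−g) = D₀(1+g) ⇒ g(P+D₀) = P·r − D₀
g = (P·r − D₀)/(P + D₀) = (€75,072.13×0.14 − €2,740.00) / (€75,072.13 + €2,740.00) = 0.099857

9.99%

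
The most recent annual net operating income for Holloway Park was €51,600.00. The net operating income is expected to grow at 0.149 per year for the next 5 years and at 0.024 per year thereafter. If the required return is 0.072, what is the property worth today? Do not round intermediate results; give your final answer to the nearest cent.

D_1 = 59288.40000
D_2 = 68122.37160
D_3 = 78272.60497
D_4 = 89935.22311
D_5 = 103335.57135
Terminal value at year 5: TV = D_5×(1+g_2)/(r−g_2) = 105815.62506/0.048 = 2204492.18884
P_0 = D_1/(1+r)^1 + D_2/(1+r)^2 + D_3/(1+r)^3 + D_4/(1+r)^4 + D_5/(1+r)^5 + TV/(1+r)^5
    = 55306.34328 + 59278.90712 + 63536.81370 + 68100.55871 + 72992.11003 + 1557165.01405 = 1876379.74689

€1876379.75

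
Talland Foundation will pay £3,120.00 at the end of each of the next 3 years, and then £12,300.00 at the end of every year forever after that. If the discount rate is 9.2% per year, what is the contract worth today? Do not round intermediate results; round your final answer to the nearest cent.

£110540.95

PV of 3-year annuity: £3,120.00 × [1 − (1+0.092)^−3] / 0.092 = 7869.57330
Perpetuity value at year 3: £12,300.00 / 0.092 = 133695.65217
PV of perpetuity: 133695.65217 / (1+0.092)^3 = 102671.37281
Total PV = 7869.57330 + 102671.37281 = 110540.94611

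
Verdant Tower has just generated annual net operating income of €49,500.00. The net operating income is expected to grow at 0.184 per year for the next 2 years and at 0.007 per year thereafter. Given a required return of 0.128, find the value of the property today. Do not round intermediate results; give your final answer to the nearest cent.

€560367.50

D_1 = 58608.00000
D_2 = 69391.87200
Terminal value at year 2: TV = D_2×(1+g_2)/(r−g_2) = 69877.61510/0.121 = 577500.95127
P_0 = D_1/(1+r)^1 + D_2/(1+r)^2 + TV/(1+r)^2
    = 51957.44681 + 54536.89452 + 453873.16350 = 560367.50484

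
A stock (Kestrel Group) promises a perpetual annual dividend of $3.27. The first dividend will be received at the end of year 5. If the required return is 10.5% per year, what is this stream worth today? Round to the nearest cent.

Value at end of year 4: C / r = $3.27 / 0.105 = $31.1429
Discount to today: PV = $31.1429 / (1 + 0.105)^4 = $31.1429 / 1.490902 = $20.89

$20.89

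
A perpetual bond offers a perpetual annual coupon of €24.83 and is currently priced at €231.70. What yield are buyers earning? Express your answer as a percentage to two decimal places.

P = C/r ⇒ r = C/P = €24.83/€231.70 = 0.107164

10.72%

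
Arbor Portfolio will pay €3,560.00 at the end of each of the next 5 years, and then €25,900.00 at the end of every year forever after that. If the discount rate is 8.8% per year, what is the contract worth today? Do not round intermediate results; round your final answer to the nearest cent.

PV of 5-year annuity: €3,560.00 × [1 − (1+0.088)^−5] / 0.088 = 13919.31590
Perpetuity value at year 5: €25,900.00 / 0.088 = 294318.18182
PV of perpetuity: 294318.18182 / (1+0.088)^5 = 193051.24872
Total PV = 13919.31590 + 193051.24872 = 206970.56462

€206970.56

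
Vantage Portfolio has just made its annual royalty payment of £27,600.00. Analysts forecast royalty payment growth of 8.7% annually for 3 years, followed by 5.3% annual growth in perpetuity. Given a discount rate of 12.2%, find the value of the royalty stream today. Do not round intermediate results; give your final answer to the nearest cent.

D_1 = 30001.20000
D_2 = 32611.30440
D_3 = 35448.48788
Terminal value at year 3: TV = D_3×(1+g_2)/(r−g_2) = 37327.25774/0.069 = 540974.74986
P_0 = D_1/(1+r)^1 + D_2/(1+r)^2 + D_3/(1+r)^3 + TV/(1+r)^3
    = 26739.03743 + 25904.93199 + 25096.84587 + 382999.69138 = 460740.50667

£460740.51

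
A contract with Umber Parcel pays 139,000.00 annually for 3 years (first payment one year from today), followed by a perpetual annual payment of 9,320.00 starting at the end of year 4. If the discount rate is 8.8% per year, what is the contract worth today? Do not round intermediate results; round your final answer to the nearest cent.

PV of 3-year annuity: 139,000.00 × [1 − (1+0.088)^−3] / 0.088 = 353107.89575
Perpetuity value at year 3: 9,320.00 / 0.088 = 105909.09091
PV of perpetuity: 105909.09091 / (1+0.088)^3 = 82233.07948
Total PV = 353107.89575 + 82233.07948 = 435340.97523

435340.98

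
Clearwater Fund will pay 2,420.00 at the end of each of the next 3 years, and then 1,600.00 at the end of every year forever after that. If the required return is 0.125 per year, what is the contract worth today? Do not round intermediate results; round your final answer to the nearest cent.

14752.70

PV of 3-year annuity: 2,420.00 × [1 − (1+0.125)^−3] / 0.125 = 5762.85322
Perpetuity value at year 3: 1,600.00 / 0.125 = 12800.00000
PV of perpetuity: 12800.00000 / (1+0.125)^3 = 8989.84911
Total PV = 5762.85322 + 8989.84911 = 14752.70233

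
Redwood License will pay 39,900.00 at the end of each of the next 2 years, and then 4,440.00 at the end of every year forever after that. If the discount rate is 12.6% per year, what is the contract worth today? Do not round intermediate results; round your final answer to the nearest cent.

PV of 2-year annuity: 39,900.00 × [1 − (1+0.126)^−2] / 0.126 = 66905.12321
Perpetuity value at year 2: 4,440.00 / 0.126 = 35238.09524
PV of perpetuity: 35238.09524 / (1+0.126)^2 = 27793.01386
Total PV = 66905.12321 + 27793.01386 = 94698.13707

94698.14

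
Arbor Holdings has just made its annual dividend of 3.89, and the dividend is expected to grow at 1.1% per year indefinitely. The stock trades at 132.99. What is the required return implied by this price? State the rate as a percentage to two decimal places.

4.06%

D₁ = 3.89 × 1.011 = 3.9328
P = D₁/(r − g) ⇒ r = D₁/P + g = 3.9328/132.99 + 0.011 = 0.029572 + 0.011 = 0.040572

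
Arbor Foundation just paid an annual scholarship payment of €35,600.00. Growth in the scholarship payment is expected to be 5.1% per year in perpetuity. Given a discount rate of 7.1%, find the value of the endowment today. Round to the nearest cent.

€1870780.00

D₁ = D₀ × (1 + g) = €35,600.00 × 1.051 = €37,415.6000
Growing perpetuity: P = D₁ / (r − g) = €37,415.6000 / (0.071 − 0.051) = €1,870,780.00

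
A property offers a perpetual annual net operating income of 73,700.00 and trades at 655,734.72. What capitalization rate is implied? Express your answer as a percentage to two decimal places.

P = C/r ⇒ r = C/P = 73,700.00/655,734.72 = 0.112393

11.24%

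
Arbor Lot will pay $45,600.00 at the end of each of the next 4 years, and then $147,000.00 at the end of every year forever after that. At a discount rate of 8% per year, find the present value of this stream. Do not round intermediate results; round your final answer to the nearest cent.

PV of 4-year annuity: $45,600.00 × [1 − (1+0.08)^−4] / 0.08 = 151032.98391
Perpetuity value at year 4: $147,000.00 / 0.08 = 1837500.00000
PV of perpetuity: 1837500.00000 / (1+0.08)^4 = 1350617.35451
Total PV = 151032.98391 + 1350617.35451 = 1501650.33842

$1501650.34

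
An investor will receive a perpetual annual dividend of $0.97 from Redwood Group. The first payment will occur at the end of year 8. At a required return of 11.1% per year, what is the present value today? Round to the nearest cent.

Value at end of year 7: C / r = $0.97 / 0.111 = $8.7387
Discount to today: PV = $8.7387 / (1 + 0.111)^7 = $8.7387 / 2.089288 = $4.18

$4.18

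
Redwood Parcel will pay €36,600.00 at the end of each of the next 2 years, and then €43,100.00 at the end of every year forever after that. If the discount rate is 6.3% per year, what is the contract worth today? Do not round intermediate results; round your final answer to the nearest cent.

€672259.84

PV of 2-year annuity: €36,600.00 × [1 − (1+0.063)^−2] / 0.063 = 66821.12518
Perpetuity value at year 2: €43,100.00 / 0.063 = 684126.98413
PV of perpetuity: 684126.98413 / (1+0.063)^2 = 605438.71923
Total PV = 66821.12518 + 605438.71923 = 672259.84441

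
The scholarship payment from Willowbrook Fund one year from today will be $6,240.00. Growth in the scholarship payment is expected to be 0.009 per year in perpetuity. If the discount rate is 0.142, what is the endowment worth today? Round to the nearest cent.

$46917.29

Growing perpetuity: P = D₁ / (r − g) = $6,240.0000 / (0.142 − 0.009) = $46,917.29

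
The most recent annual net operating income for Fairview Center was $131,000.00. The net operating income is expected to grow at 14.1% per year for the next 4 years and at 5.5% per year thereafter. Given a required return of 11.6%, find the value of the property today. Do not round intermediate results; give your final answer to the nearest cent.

$3029606.36

D_1 = 149471.00000
D_2 = 170546.41100
D_3 = 194593.45495
D_4 = 222031.13210
Terminal value at year 4: TV = D_4×(1+g_2)/(r−g_2) = 234242.84436/0.061 = 3840046.62893
P_0 = D_1/(1+r)^1 + D_2/(1+r)^2 + D_3/(1+r)^3 + D_4/(1+r)^4 + TV/(1+r)^4
    = 133934.58781 + 136934.91460 + 140002.45301 + 143138.70868 + 2475595.69928 = 3029606.36339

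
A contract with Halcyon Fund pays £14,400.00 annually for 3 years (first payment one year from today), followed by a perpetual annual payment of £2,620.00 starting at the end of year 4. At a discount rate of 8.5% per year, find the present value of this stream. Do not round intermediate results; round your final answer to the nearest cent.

£60909.91

PV of 3-year annuity: £14,400.00 × [1 − (1+0.085)^−3] / 0.085 = 36777.92215
Perpetuity value at year 3: £2,620.00 / 0.085 = 30823.52941
PV of perpetuity: 30823.52941 / (1+0.085)^3 = 24131.99080
Total PV = 36777.92215 + 24131.99080 = 60909.91295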